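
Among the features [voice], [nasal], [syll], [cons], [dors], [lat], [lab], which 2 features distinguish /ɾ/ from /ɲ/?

/ɾ/ is the alveolar tap and /ɲ/ is the palatal nasal. Both are [+voice], [−syllabic], [+consonantal], [−lateral], [−labial]. /ɾ/ is [−nasal] while /ɲ/ is [+nasal]; /ɾ/ is [−dorsal] while /ɲ/ is [+dorsal], so the distinguishing features are [nasal], [dorsal].

[nasal], [dorsal]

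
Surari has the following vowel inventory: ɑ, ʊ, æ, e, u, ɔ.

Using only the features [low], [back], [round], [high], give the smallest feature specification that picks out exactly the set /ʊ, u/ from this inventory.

[+high]

The target set is precisely the extension of [+high] in this inventory.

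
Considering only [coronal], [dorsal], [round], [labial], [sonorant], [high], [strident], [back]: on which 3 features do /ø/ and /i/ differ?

/ø/ is the mid front rounded tense vowel and /i/ is the high front unrounded tense vowel. Both are [-coronal], [+dorsal], [+sonorant], [-strident], [-back]. /ø/ is [+labial] while /i/ is [-labial]; /ø/ is [+round] while /i/ is [-round]; /ø/ is [-high] while /i/ is [+high], so the distinguishing features are [labial], [round], [high].

[labial], [round], [high]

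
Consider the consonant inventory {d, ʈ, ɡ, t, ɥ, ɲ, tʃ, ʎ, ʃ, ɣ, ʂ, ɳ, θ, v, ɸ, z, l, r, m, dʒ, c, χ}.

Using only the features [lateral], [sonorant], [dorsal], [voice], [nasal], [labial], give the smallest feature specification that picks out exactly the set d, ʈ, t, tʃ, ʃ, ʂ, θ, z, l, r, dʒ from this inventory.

The class [-nasal], [-labial], [-dorsal] has exactly /d, ʈ, t, tʃ, ʃ, ʂ, θ, z, l, r, dʒ/ as its extension in this inventory. No smaller conjunction from the listed features achieves this: [-labial, -dorsal] alone would also admit /ɳ/; [-nasal, -dorsal] alone would also admit /v, ɸ/; [-nasal, -labial] alone would also admit /ɡ, ʎ, ɣ, c, …/; and checking the remaining two-feature bundles turns up none with this extension.

[-nasal, -labial, -dorsal]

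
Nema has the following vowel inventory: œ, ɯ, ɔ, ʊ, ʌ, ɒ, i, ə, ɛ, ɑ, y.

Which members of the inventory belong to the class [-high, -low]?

Among the inventory, the [-high] segments are /œ, ɔ, ʌ, ɒ, ə, ɛ, ɑ/.
Within that set, [-low] leaves /œ, ɔ, ʌ, ə, ɛ/.

œ, ɔ, ʌ, ə, ɛ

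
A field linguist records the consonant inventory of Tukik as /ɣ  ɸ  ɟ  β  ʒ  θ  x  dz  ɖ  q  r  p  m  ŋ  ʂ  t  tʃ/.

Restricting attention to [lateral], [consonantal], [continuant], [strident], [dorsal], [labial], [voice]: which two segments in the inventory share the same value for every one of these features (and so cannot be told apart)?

On the given features, /ɟ/ and /ŋ/ have an identical profile: [−lateral], [+consonantal], [−continuant], [−strident], [+dorsal], [−labial], [+voice]. No other two segments in the inventory coincide on all 7 features. (They do differ in [sonorant], [nasal] and [back], which are not among the given features.)

ɟ, ŋ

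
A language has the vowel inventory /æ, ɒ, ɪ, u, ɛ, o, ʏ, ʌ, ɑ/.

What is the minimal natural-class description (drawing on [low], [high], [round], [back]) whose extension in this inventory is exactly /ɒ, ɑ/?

[+low, +back]

/ɒ, ɑ/ are all [+low], [+back], and no other segment in the inventory matches both values. Dropping any one of them over-generates: [+back] alone would also admit /u, o, ʌ/; [+low] alone would also admit /æ/. No other single listed feature picks out exactly this set either, so fewer than two features will not do.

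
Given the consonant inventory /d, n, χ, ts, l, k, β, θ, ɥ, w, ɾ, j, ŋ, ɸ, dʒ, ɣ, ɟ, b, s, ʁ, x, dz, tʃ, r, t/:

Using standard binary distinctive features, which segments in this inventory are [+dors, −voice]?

χ, k, x

First, the [+dorsal] segments are /χ, k, ɥ, w, j, ŋ, ɣ, ɟ, ʁ, x/.
Within that set, [−voice] leaves /χ, k, x/.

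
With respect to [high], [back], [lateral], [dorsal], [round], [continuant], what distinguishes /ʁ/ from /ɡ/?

[continuant], [high]

/ʁ/ is the voiced uvular fricative and /ɡ/ is the voiced velar stop. Both are [+back], [−lateral], [+dorsal], [−round]. /ʁ/ is [+continuant] while /ɡ/ is [−continuant]; /ʁ/ is [−high] while /ɡ/ is [+high], so the distinguishing features are [continuant], [high].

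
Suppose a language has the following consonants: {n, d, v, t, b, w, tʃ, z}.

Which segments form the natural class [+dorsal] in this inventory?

The feature [dorsal] marks segments articulated with the tongue body. In this inventory /w/ has that property, so it is [+dorsal]; /n, d, v, t, b, tʃ, z/ are [−dorsal].

w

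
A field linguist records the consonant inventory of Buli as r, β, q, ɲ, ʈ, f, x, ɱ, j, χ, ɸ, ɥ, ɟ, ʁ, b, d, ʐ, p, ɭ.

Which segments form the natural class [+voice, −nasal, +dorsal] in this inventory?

Eliminate segments failing any feature: /r, β, b, d, ʐ, ɭ/ are [−dorsal]; /q, ʈ, f, x, χ, ɸ, p/ are [−voice]; /ɲ, ɱ/ are [+nasal]. The remaining /j, ɥ, ɟ, ʁ/ satisfy [+voice], [−nasal], [+dorsal].

j, ɥ, ɟ, ʁ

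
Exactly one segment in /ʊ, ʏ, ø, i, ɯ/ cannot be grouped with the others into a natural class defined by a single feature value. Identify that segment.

ø

/i, ɯ, ʊ, ʏ/ are all [+high], but /ø/ (mid front rounded tense vowel) is [-high]. No other single segment can be removed to leave a set sharing one feature value that the removed segment lacks, so /ø/ is the odd one out.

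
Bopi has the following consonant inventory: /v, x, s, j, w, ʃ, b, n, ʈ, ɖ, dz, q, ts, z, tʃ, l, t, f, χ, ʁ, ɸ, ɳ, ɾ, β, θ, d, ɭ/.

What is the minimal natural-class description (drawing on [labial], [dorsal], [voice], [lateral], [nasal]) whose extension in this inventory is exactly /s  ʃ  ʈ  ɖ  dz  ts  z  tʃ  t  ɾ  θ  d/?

[-nasal, -lateral, -labial, -dorsal]

Every target segment is [-nasal], [-lateral], [-labial], [-dorsal]; each remaining inventory member fails at least one of these. Each conjunct is needed — [-lateral, -labial, -dorsal] alone would also admit /n, ɳ/; [-nasal, -labial, -dorsal] alone would also admit /l, ɭ/; [-nasal, -lateral, -dorsal] alone would also admit /v, b, f, ɸ, …/; [-nasal, -lateral, -labial] alone would also admit /x, j, q, χ, …/ — and no other combination of three listed features has exactly this extension, so four is the minimum.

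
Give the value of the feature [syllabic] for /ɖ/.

/ɖ/ is the voiced retroflex stop, hence [−syllabic].

[−syllabic]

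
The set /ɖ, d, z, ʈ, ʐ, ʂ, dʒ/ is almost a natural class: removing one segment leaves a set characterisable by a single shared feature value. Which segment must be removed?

dʒ

[distributed] groups all but one: /z, ɖ, d, ʈ, ʂ, ʐ/ share [−distributed] while /dʒ/ (voiced postalveolar affricate) alone is [+distributed]. Removing any other segment would not leave a single-feature class that excludes it.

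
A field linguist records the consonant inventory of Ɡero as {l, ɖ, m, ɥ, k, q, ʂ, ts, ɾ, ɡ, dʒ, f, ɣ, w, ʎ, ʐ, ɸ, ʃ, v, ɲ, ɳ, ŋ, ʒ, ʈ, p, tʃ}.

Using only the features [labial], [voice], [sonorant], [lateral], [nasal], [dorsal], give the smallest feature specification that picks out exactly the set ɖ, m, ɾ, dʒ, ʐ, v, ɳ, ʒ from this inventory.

/ɖ, m, ɾ, dʒ, ʐ, v, ɳ, ʒ/ are all [+voice], [-lateral], [-dorsal], and no other segment in the inventory matches all three values. Dropping any one of them over-generates: [-lateral, -dorsal] alone would also admit /ʂ, ts, f, ɸ, …/; [+voice, -dorsal] alone would also admit /l/; [+voice, -lateral] alone would also admit /ɥ, ɡ, ɣ, w, …/. No other combination of two listed features picks out exactly this set either, so fewer than three features will not do.

[+voice, -lateral, -dorsal]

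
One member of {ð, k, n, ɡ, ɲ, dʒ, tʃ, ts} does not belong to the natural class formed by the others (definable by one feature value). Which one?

/ɲ, ts, n, tʃ, k, ɡ, dʒ/ are all [−continuant], but /ð/ (voiced dental fricative) is [+continuant]. No other single segment can be removed to leave a set sharing one feature value that the removed segment lacks, so /ð/ is the odd one out.

ð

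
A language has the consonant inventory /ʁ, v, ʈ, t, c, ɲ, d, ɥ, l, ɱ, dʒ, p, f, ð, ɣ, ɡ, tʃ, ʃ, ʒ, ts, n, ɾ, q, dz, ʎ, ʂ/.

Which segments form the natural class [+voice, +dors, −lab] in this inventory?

ʁ, ɲ, ɣ, ɡ, ʎ

Eliminate segments failing any feature: /v, d, l, ɱ, dʒ, ð, ʒ, n, ɾ, dz/ are [−dorsal]; /ʈ, t, c, p, f, tʃ, ʃ, ts, q, ʂ/ are [−voice]; /ɥ/ is [+labial]. The remaining /ʁ, ɲ, ɣ, ɡ, ʎ/ satisfy [+voice], [+dorsal], [−labial].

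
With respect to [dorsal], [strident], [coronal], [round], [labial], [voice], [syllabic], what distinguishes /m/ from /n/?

The two segments share [-dorsal], [-strident], [-round], [+voice], [-syllabic]. The only features from the list on which they differ: /m/ is [+labial] while /n/ is [-labial]; /m/ is [-coronal] while /n/ is [+coronal].

[labial], [coronal]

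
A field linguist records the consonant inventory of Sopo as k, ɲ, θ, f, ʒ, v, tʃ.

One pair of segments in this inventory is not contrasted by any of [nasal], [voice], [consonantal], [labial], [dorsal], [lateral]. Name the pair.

Both /tʃ/ and /θ/ are [-nasal], [-voice], [+consonantal], [-labial], [-dorsal], [-lateral]. Since the list omits [continuant], [strident] and [anterior] — which do distinguish the voiceless postalveolar affricate from the voiceless dental fricative — this pair collapses; all other pairs remain distinct.

tʃ, θ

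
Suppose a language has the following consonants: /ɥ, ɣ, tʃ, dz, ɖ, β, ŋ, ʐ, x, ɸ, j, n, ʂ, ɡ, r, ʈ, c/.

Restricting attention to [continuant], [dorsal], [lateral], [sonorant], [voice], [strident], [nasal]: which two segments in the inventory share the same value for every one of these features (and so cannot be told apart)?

/j/ (palatal glide) and /ɥ/ (labial-palatal glide) are both [+continuant], [+dorsal], [-lateral], [+sonorant], [+voice], [-strident], [-nasal], so none of the listed features separates them. (They do differ in [labial] and [round], which are not among the given features.) Every other pair in the inventory differs on at least one listed feature.

j, ɥ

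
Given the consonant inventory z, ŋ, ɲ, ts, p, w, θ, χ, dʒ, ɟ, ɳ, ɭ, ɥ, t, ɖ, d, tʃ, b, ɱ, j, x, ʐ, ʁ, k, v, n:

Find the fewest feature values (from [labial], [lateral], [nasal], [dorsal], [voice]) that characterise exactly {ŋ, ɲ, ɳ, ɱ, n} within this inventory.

[+nasal]

The target set is precisely the extension of [+nasal] in this inventory.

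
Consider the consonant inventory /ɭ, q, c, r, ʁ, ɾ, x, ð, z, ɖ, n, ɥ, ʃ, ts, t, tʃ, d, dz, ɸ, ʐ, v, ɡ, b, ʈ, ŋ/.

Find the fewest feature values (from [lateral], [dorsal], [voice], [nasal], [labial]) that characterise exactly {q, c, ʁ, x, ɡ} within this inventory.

Every target segment is [−nasal], [−labial], [+dorsal]; each remaining inventory member fails at least one of these. Each conjunct is needed — [−labial, +dorsal] alone would also admit /ŋ/; [−nasal, +dorsal] alone would also admit /ɥ/; [−nasal, −labial] alone would also admit /ɭ, r, ɾ, ð, …/ — and no other combination of two listed features has exactly this extension, so three is the minimum.

[−nasal, −labial, +dorsal]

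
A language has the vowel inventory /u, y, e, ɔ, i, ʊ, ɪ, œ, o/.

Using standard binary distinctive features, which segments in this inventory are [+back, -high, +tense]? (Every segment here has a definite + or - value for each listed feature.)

o

Eliminate segments failing any feature: /u, ʊ/ are [+high]; /y, e, i, ɪ, œ/ are [-back]; /ɔ/ is [-tense]. The remaining /o/ satisfy [+back], [-high], [+tense].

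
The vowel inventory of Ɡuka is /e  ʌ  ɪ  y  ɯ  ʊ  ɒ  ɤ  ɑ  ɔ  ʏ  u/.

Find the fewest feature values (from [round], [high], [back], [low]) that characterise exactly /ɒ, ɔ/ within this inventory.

The class [−high], [+round] has exactly /ɒ, ɔ/ as its extension in this inventory. No smaller conjunction from the listed features achieves this: [+round] alone would also admit /y, ʊ, ʏ, u/; [−high] alone would also admit /e, ʌ, ɤ, ɑ/; and checking the remaining single features turns up none with this extension.

[−high, +round]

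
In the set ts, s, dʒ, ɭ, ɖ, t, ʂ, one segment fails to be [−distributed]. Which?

/t, ʂ, s, ts, ɭ, ɖ/ are all [−distributed]; /dʒ/ (voiced postalveolar affricate) is [+distributed].

dʒ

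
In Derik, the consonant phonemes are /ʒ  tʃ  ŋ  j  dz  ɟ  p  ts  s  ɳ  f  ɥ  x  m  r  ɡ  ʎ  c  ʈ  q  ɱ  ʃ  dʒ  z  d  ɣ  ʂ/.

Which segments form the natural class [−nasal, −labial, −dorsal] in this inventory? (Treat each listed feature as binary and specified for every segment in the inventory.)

Among the inventory, the [−nasal] segments are /ʒ, tʃ, j, dz, ɟ, p, ts, s, f, ɥ, x, r, ɡ, ʎ, c, ʈ, q, ʃ, dʒ, z, d, ɣ, ʂ/.
Intersecting with [−labial] gives /ʒ, tʃ, j, dz, ɟ, ts, s, x, r, ɡ, ʎ, c, ʈ, q, ʃ, dʒ, z, d, ɣ, ʂ/.
Among these, [−dorsal] leaves /ʒ, tʃ, dz, ts, s, r, ʈ, ʃ, dʒ, z, d, ʂ/.

ʒ, tʃ, dz, ts, s, r, ʈ, ʃ, dʒ, z, d, ʂ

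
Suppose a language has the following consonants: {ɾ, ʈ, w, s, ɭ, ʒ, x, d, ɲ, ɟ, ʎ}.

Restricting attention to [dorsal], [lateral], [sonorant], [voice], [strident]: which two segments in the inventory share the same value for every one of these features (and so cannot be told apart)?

w, ɲ

Both /w/ and /ɲ/ are [+dorsal], [−lateral], [+sonorant], [+voice], [−strident]. Since the list omits [nasal], [continuant], [labial], [round] and [back] — which do distinguish the labial-velar glide from the palatal nasal — this pair collapses; all other pairs remain distinct.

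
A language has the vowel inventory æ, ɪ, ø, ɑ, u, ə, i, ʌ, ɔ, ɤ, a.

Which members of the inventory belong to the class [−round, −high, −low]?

Among the inventory, the [−round] segments are /æ, ɪ, ɑ, ə, i, ʌ, ɤ, a/.
Within that set, [−high] gives /æ, ɑ, ə, ʌ, ɤ, a/.
Of those, [−low] leaves /ə, ʌ, ɤ/.

ə, ʌ, ɤ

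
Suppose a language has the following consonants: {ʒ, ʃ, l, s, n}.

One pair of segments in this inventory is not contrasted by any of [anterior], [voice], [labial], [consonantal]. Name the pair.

On the given features, /l/ and /n/ have an identical profile: [+anterior], [+voice], [−labial], [+consonantal]. No other two segments in the inventory coincide on all 4 features. (They do differ in [nasal] and [lateral], which are not among the given features.)

l, n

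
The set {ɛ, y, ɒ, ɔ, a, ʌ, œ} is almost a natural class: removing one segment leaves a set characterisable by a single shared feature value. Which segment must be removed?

The remaining segments after removing /y/ share [−high]; /y/ (high front rounded tense vowel) is [+high]. For every other candidate removal, the leftover set fails to share any single feature value that the removed segment lacks.

y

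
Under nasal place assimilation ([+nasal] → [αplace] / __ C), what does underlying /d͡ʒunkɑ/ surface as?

The only nasal preceding a consonant is /n/ before /k/. /k/ is [+dorsal], so /n/ → /ŋ/, giving [d͡ʒuŋkɑ].

[d͡ʒuŋkɑ]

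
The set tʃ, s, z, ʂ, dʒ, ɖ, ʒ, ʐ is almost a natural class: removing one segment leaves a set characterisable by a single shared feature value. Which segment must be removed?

The remaining segments after removing /ɖ/ share [+strident]; /ɖ/ (voiced retroflex stop) is [−strident]. For every other candidate removal, the leftover set fails to share any single feature value that the removed segment lacks.

ɖ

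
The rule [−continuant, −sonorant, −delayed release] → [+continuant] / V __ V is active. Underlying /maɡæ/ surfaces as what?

/ɡ/ satisfies [−continuant, −sonorant, −delayed release] and sits in V __ V. The [+continuant] counterpart of the voiced velar stop is /ɣ/. Other segments in /maɡæ/ either fail the structural description or are not in the environment, so the surface form is [maɣæ].

[maɣæ]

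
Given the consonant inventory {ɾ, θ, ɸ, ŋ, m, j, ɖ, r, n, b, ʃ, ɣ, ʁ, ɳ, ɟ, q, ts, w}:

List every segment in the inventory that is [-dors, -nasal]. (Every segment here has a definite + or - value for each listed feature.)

ɾ, θ, ɸ, ɖ, r, b, ʃ, ts

Eliminate segments failing any feature: /ŋ, j, ɣ, ʁ, ɟ, q, w/ are [+dorsal]; /m, n, ɳ/ are [+nasal]. The remaining /ɾ, θ, ɸ, ɖ, r, b, ʃ, ts/ satisfy [-dorsal], [-nasal].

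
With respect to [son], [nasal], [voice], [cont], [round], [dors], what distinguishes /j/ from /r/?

[dorsal]

The two segments share [+sonorant], [-nasal], [+voice], [+continuant], [-round]. The only feature from the list on which they differ: /j/ is [+dorsal] while /r/ is [-dorsal].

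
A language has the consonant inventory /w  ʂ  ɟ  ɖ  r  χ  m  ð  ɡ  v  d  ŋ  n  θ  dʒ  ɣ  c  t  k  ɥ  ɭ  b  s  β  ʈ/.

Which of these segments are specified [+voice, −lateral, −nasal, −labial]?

Eliminate segments failing any feature: /w, v, ɥ, b, β/ are [+labial]; /ʂ, χ, θ, c, t, k, s, ʈ/ are [−voice]; /m, ŋ, n/ are [+nasal]; /ɭ/ is [+lateral]. The remaining /ɟ, ɖ, r, ð, ɡ, d, dʒ, ɣ/ satisfy [+voice], [−lateral], [−nasal], [−labial].

ɟ, ɖ, r, ð, ɡ, d, dʒ, ɣ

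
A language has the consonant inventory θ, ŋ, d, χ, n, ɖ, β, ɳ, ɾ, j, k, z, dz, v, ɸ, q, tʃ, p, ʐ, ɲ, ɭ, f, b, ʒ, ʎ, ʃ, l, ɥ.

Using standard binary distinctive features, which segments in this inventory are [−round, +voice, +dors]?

Eliminate segments failing any feature: /θ, χ, k, ɸ, q, tʃ, p, f, ʃ/ are [−voice]; /d, n, ɖ, β, ɳ, ɾ, z, dz, v, ʐ, ɭ, b, ʒ, l/ are [−dorsal]; /ɥ/ is [+round]. The remaining /ŋ, j, ɲ, ʎ/ satisfy [−round], [+voice], [+dorsal].

ŋ, j, ɲ, ʎ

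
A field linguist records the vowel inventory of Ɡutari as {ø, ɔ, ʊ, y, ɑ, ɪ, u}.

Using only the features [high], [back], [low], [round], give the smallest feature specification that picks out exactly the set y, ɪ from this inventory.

[+high, -back]

Every target segment is [+high], [-back]; each remaining inventory member fails at least one of these. Each conjunct is needed — [-back] alone would also admit /ø/; [+high] alone would also admit /ʊ, u/ — and no other single listed feature has exactly this extension, so two is the minimum.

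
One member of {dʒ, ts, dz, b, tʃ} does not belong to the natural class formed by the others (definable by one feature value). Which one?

/dz, ts, tʃ, dʒ/ are all [+delayed release], but /b/ (voiced bilabial stop) is [-delayed release]. No other single segment can be removed to leave a set sharing one feature value that the removed segment lacks, so /b/ is the odd one out.

b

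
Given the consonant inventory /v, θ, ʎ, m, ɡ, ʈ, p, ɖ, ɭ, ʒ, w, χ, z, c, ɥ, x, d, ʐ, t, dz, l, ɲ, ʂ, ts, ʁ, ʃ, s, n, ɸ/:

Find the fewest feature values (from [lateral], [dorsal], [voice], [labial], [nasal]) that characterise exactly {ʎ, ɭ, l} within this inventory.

[+lateral]

Every target segment is [+lateral] and no other inventory member is, so one feature is enough.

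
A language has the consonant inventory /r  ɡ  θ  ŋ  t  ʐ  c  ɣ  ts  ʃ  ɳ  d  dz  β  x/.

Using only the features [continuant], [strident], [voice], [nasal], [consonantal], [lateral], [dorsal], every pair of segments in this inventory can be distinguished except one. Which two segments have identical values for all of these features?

r, β

Both /r/ and /β/ are [+continuant], [-strident], [+voice], [-nasal], [+consonantal], [-lateral], [-dorsal]. Since the list omits [sonorant], [labial] and [coronal] — which do distinguish the alveolar trill from the voiced bilabial fricative — this pair collapses; all other pairs remain distinct.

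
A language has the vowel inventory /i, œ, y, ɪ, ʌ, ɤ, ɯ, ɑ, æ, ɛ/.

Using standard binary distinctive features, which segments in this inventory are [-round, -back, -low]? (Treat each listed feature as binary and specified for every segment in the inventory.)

The [-round] segments are /i, ɪ, ʌ, ɤ, ɯ, ɑ, æ, ɛ/.
Within that set, [-back] gives /i, ɪ, æ, ɛ/.
Among these, [-low] leaves /i, ɪ, ɛ/.

i, ɪ, ɛ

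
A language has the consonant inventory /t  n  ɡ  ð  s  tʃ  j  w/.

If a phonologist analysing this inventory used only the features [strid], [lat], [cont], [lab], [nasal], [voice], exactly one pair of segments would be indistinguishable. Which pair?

On the given features, /j/ and /ð/ have an identical profile: [-strident], [-lateral], [+continuant], [-labial], [-nasal], [+voice]. No other two segments in the inventory coincide on all 6 features. (They do differ in [sonorant] and [dorsal], which are not among the given features.)

j, ð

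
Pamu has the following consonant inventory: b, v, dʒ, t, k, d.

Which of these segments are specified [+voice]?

The [+voice] segments here are /b, v, dʒ, d/; the remaining /t, k/ are [-voice].

b, v, dʒ, d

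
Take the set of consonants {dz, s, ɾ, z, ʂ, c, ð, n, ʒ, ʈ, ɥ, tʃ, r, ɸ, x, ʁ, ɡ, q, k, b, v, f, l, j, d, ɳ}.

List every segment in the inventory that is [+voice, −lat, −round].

Checking each segment against [+voice], [−lateral], [−round]: /dz/ (voiced alveolar affricate), /ɾ/ (alveolar tap), /z/ (voiced alveolar fricative), /ð/ (voiced dental fricative), /n/ (alveolar nasal), /ʒ/ (voiced postalveolar fricative), among others, satisfy every feature; every other segment in the inventory fails at least one.

dz, ɾ, z, ð, n, ʒ, r, ʁ, ɡ, b, v, j, d, ɳ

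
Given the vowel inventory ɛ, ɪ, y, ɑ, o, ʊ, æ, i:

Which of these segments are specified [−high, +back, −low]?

o

Checking each segment against [−high], [+back], [−low]: /o/ (mid back rounded tense vowel) satisfies every feature; every other segment in the inventory fails at least one.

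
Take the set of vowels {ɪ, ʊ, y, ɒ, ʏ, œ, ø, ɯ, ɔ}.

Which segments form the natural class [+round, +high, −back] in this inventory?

The [+round] segments are /ʊ, y, ɒ, ʏ, œ, ø, ɔ/.
Of those, [+high] gives /ʊ, y, ʏ/.
Among these, [−back] leaves /y, ʏ/.

y, ʏ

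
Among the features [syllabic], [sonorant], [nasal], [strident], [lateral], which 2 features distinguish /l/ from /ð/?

[sonorant], [lateral]

/l/ (alveolar lateral approximant) and /ð/ (voiced dental fricative) agree on [-syllabic], [-nasal], [-strident]. They differ on [sonorant] (/l/ [+], /ð/ [-]), [lateral] (/l/ [+], /ð/ [-]).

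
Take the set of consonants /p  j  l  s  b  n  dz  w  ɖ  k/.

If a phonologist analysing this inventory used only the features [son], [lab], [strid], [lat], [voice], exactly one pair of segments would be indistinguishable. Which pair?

j, n

/j/ (palatal glide) and /n/ (alveolar nasal) are both [+sonorant], [−labial], [−strident], [−lateral], [+voice], so none of the listed features separates them. (They do differ in [nasal], [continuant] and [dorsal], which are not among the given features.) Every other pair in the inventory differs on at least one listed feature.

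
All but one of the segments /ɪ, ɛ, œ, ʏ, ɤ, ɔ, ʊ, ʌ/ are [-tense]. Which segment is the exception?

/ɛ, ʏ, ɪ, ɔ, ʊ, œ, ʌ/ are all [-tense]; /ɤ/ (mid back unrounded tense vowel) is [+tense].

ɤ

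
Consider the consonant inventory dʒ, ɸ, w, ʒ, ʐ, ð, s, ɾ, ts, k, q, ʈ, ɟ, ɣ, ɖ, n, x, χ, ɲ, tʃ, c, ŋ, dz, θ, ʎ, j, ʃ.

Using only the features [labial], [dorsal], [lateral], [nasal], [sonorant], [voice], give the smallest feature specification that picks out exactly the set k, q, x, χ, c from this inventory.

[−voice, +dorsal]

The class [−voice], [+dorsal] has exactly /k, q, x, χ, c/ as its extension in this inventory. No smaller conjunction from the listed features achieves this: [+dorsal] alone would also admit /w, ɟ, ɣ, ɲ, …/; [−voice] alone would also admit /ɸ, s, ts, ʈ, …/; and checking the remaining single features turns up none with this extension.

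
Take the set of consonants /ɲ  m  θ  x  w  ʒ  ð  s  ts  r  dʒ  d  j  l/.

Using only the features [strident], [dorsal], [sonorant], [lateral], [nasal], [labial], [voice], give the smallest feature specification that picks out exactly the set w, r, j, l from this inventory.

/w, r, j, l/ are all [+sonorant], [-nasal], and no other segment in the inventory matches both values. Dropping any one of them over-generates: [-nasal] alone would also admit /θ, x, ʒ, ð, …/; [+sonorant] alone would also admit /ɲ, m/. No other single listed feature picks out exactly this set either, so fewer than two features will not do.

[+sonorant, -nasal]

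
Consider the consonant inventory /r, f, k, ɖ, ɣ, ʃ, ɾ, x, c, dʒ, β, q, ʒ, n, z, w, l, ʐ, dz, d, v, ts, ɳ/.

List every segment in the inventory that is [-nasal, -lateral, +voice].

r, ɖ, ɣ, ɾ, dʒ, β, ʒ, z, w, ʐ, dz, d, v

Checking each segment against [-nasal], [-lateral], [+voice]: /r/ (alveolar trill), /ɖ/ (voiced retroflex stop), /ɣ/ (voiced velar fricative), /ɾ/ (alveolar tap), /dʒ/ (voiced postalveolar affricate), /β/ (voiced bilabial fricative), among others, satisfy every feature; every other segment in the inventory fails at least one.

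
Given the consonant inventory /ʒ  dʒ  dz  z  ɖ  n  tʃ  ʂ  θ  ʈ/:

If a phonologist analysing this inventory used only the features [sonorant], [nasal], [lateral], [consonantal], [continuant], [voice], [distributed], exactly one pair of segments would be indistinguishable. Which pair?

/ɖ/ (voiced retroflex stop) and /dz/ (voiced alveolar affricate) are both [−sonorant], [−nasal], [−lateral], [+consonantal], [−continuant], [+voice], [−distributed], so none of the listed features separates them. (They do differ in [strident], [delayed release] and [anterior], which are not among the given features.) Every other pair in the inventory differs on at least one listed feature.

ɖ, dz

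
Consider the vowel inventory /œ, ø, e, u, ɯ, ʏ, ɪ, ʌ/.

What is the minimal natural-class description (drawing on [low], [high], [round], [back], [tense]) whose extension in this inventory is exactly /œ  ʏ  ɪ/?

Every target segment is [-back], [-tense]; each remaining inventory member fails at least one of these. Each conjunct is needed — [-tense] alone would also admit /ʌ/; [-back] alone would also admit /ø, e/ — and no other single listed feature has exactly this extension, so two is the minimum.

[-back, -tense]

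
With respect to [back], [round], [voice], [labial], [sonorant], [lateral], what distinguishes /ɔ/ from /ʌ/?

/ɔ/ (mid back rounded lax vowel) and /ʌ/ (mid back unrounded lax vowel) agree on [+back], [+voice], [+sonorant], [−lateral]. They differ on [labial] (/ɔ/ [+], /ʌ/ [−]), [round] (/ɔ/ [+], /ʌ/ [−]).

[labial], [round]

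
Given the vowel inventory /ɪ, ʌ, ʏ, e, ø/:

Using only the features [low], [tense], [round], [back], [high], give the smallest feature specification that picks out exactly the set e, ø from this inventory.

Every target segment is [+tense] and no other inventory member is, so one feature is enough.

[+tense]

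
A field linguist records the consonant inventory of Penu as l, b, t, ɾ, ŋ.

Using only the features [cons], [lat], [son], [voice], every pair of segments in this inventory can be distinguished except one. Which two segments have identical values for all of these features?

ŋ, ɾ

On the given features, /ŋ/ and /ɾ/ have an identical profile: [+consonantal], [-lateral], [+sonorant], [+voice]. No other two segments in the inventory coincide on all 4 features. (They do differ in [nasal], [coronal] and [dorsal], which are not among the given features.)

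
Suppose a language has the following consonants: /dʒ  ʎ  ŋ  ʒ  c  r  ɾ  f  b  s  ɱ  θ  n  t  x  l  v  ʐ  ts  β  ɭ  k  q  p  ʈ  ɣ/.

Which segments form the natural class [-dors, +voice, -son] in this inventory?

dʒ, ʒ, b, v, ʐ, β

Eliminate segments failing any feature: /ʎ, ŋ, c, x, k, q, ɣ/ are [+dorsal]; /r, ɾ, ɱ, n, l, ɭ/ are [+sonorant]; /f, s, θ, t, ts, p, ʈ/ are [-voice]. The remaining /dʒ, ʒ, b, v, ʐ, β/ satisfy [-dorsal], [+voice], [-sonorant].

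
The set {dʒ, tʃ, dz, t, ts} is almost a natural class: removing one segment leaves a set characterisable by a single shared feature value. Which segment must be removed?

/ts, dz, tʃ, dʒ/ are all [+delayed release], but /t/ (voiceless alveolar stop) is [−delayed release]. No other single segment can be removed to leave a set sharing one feature value that the removed segment lacks, so /t/ is the odd one out.

t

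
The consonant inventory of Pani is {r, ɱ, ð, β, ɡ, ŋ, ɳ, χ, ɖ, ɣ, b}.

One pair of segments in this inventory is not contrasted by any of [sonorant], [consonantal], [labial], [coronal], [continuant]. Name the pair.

ɣ, χ

On the given features, /ɣ/ and /χ/ have an identical profile: [−sonorant], [+consonantal], [−labial], [−coronal], [+continuant]. No other two segments in the inventory coincide on all 5 features. (They do differ in [voice] and [high], which are not among the given features.)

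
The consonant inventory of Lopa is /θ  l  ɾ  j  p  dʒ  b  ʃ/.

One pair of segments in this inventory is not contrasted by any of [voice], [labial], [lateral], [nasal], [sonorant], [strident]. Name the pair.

/ɾ/ (alveolar tap) and /j/ (palatal glide) are both [+voice], [-labial], [-lateral], [-nasal], [+sonorant], [-strident], so none of the listed features separates them. (They do differ in [dorsal], which is not among the given features.) Every other pair in the inventory differs on at least one listed feature.

ɾ, j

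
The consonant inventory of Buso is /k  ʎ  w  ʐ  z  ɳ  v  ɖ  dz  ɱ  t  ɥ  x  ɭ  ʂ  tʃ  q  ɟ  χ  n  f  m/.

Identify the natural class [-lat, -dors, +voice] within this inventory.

ʐ, z, ɳ, v, ɖ, dz, ɱ, n, m

Eliminate segments failing any feature: /k, w, ɥ, x, q, ɟ, χ/ are [+dorsal]; /ʎ, ɭ/ are [+lateral]; /t, ʂ, tʃ, f/ are [-voice]. The remaining /ʐ, z, ɳ, v, ɖ, dz, ɱ, n, m/ satisfy [-lateral], [-dorsal], [+voice].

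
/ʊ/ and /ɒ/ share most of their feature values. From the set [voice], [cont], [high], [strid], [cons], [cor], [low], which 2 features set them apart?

/ʊ/ is the high back rounded lax vowel and /ɒ/ is the low back rounded vowel. Both are [+voice], [+continuant], [−strident], [−consonantal], [−coronal]. /ʊ/ is [+high] while /ɒ/ is [−high]; /ʊ/ is [−low] while /ɒ/ is [+low], so the distinguishing features are [high], [low].

[high], [low]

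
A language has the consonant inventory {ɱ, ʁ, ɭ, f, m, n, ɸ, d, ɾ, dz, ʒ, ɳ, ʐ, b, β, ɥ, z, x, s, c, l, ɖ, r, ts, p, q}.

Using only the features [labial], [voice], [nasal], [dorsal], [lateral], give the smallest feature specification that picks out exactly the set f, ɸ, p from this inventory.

[−voice, +labial]

The class [−voice], [+labial] has exactly /f, ɸ, p/ as its extension in this inventory. No smaller conjunction from the listed features achieves this: [+labial] alone would also admit /ɱ, m, b, β, …/; [−voice] alone would also admit /x, s, c, ts, …/; and checking the remaining single features turns up none with this extension.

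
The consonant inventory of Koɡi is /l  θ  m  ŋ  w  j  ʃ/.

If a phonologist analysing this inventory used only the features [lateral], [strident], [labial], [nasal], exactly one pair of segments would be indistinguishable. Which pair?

/θ/ (voiceless dental fricative) and /j/ (palatal glide) are both [−lateral], [−strident], [−labial], [−nasal], so none of the listed features separates them. (They do differ in [sonorant], [voice] and [dorsal], which are not among the given features.) Every other pair in the inventory differs on at least one listed feature.

θ, j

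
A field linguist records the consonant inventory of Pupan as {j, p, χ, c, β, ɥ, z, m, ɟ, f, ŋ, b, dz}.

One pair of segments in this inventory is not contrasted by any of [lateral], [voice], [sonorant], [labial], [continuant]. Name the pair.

On the given features, /dz/ and /ɟ/ have an identical profile: [-lateral], [+voice], [-sonorant], [-labial], [-continuant]. No other two segments in the inventory coincide on all 5 features. (They do differ in [strident], [delayed release] and [dorsal], which are not among the given features.)

dz, ɟ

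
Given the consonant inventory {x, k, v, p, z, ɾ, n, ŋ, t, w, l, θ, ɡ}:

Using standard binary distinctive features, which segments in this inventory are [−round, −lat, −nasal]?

Eliminate segments failing any feature: /n, ŋ/ are [+nasal]; /w/ is [+round]; /l/ is [+lateral]. The remaining /x, k, v, p, z, ɾ, t, θ, ɡ/ satisfy [−round], [−lateral], [−nasal].

x, k, v, p, z, ɾ, t, θ, ɡ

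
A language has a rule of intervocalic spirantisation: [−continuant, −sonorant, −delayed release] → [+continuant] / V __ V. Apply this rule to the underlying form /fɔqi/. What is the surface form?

[fɔχi]

Only /q/ occurs between two vowels (/ɔ/ __ /i/) and matches the structural description. It is a voiceless uvular stop, so [−continuant, −sonorant, −delayed release] holds; changing it to [+continuant] with all other features held fixed yields /χ/ (voiceless uvular fricative). No other segment meets both the structural description and the environment, so the output is [fɔχi].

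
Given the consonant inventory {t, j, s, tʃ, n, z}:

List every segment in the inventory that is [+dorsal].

j

The feature [dorsal] marks segments articulated with the tongue body. In this inventory /j/ has that property, so it is [+dorsal]; /t, s, tʃ, n, z/ are [−dorsal].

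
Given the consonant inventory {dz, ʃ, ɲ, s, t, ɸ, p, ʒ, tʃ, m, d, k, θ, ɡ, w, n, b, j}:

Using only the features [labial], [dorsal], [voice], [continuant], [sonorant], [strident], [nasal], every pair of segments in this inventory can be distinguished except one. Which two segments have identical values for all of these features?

/s/ (voiceless alveolar fricative) and /ʃ/ (voiceless postalveolar fricative) are both [−labial], [−dorsal], [−voice], [+continuant], [−sonorant], [+strident], [−nasal], so none of the listed features separates them. (They do differ in [anterior] and [distributed], which are not among the given features.) Every other pair in the inventory differs on at least one listed feature.

s, ʃ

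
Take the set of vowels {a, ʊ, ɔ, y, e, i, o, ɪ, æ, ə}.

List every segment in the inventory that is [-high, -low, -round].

The [-high] segments are /a, ɔ, e, o, æ, ə/.
Among these, [-low] gives /ɔ, e, o, ə/.
Among these, [-round] leaves /e, ə/.

e, ə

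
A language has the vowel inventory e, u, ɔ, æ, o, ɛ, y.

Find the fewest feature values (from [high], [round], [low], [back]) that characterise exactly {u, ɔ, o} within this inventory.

The target set is precisely the extension of [+back] in this inventory.

[+back]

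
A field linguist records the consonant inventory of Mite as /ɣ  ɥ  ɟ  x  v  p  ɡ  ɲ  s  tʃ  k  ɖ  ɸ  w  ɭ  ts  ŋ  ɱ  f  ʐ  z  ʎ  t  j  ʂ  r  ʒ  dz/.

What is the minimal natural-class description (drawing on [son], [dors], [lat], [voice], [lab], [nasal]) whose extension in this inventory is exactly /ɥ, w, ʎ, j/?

The class [+sonorant], [−nasal], [+dorsal] has exactly /ɥ, w, ʎ, j/ as its extension in this inventory. No smaller conjunction from the listed features achieves this: [−nasal, +dorsal] alone would also admit /ɣ, ɟ, x, ɡ, …/; [+sonorant, +dorsal] alone would also admit /ɲ, ŋ/; [+sonorant, −nasal] alone would also admit /ɭ, r/; and checking the remaining two-feature bundles turns up none with this extension.

[+son, −nasal, +dors]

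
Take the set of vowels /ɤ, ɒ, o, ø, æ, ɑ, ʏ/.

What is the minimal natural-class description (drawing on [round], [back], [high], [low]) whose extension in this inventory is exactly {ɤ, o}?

[-low, +back]

/ɤ, o/ are all [-low], [+back], and no other segment in the inventory matches both values. Dropping any one of them over-generates: [+back] alone would also admit /ɒ, ɑ/; [-low] alone would also admit /ø, ʏ/. No other single listed feature picks out exactly this set either, so fewer than two features will not do.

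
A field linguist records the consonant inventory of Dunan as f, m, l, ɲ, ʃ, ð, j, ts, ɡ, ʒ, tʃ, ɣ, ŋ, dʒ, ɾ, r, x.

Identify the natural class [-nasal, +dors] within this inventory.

j, ɡ, ɣ, x

Checking each segment against [-nasal], [+dorsal]: /j/ (palatal glide), /ɡ/ (voiced velar stop), /ɣ/ (voiced velar fricative), /x/ (voiceless velar fricative) satisfy every feature; every other segment in the inventory fails at least one.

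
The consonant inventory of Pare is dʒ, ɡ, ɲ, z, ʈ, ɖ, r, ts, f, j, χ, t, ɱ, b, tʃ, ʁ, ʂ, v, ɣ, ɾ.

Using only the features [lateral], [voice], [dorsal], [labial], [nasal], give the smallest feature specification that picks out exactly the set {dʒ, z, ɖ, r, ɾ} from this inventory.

[+voice, −labial, −dorsal]

The class [+voice], [−labial], [−dorsal] has exactly /dʒ, z, ɖ, r, ɾ/ as its extension in this inventory. No smaller conjunction from the listed features achieves this: [−labial, −dorsal] alone would also admit /ʈ, ts, t, tʃ, …/; [+voice, −dorsal] alone would also admit /ɱ, b, v/; [+voice, −labial] alone would also admit /ɡ, ɲ, j, ʁ, …/; and checking the remaining two-feature bundles turns up none with this extension.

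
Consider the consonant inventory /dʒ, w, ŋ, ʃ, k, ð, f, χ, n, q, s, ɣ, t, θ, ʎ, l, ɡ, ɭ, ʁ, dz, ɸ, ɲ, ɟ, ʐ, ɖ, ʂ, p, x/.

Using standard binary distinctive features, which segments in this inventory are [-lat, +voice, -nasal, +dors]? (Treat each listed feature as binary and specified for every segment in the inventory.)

Checking each segment against [-lateral], [+voice], [-nasal], [+dorsal]: /w/ (labial-velar glide), /ɣ/ (voiced velar fricative), /ɡ/ (voiced velar stop), /ʁ/ (voiced uvular fricative), /ɟ/ (voiced palatal stop) satisfy every feature; every other segment in the inventory fails at least one.

w, ɣ, ɡ, ʁ, ɟ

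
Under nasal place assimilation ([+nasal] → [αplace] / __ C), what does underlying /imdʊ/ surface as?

[indʊ]

/m/ sits before the [+coronal] consonant /d/, so it takes on [+coronal] and surfaces as /n/. The rest of the form is unaffected: [indʊ].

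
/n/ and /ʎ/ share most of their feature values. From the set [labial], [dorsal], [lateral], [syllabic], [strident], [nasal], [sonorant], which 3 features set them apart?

/n/ is the alveolar nasal and /ʎ/ is the palatal lateral approximant. Both are [−labial], [−syllabic], [−strident], [+sonorant]. /n/ is [+nasal] while /ʎ/ is [−nasal]; /n/ is [−lateral] while /ʎ/ is [+lateral]; /n/ is [−dorsal] while /ʎ/ is [+dorsal], so the distinguishing features are [nasal], [lateral], [dorsal].

[nasal], [lateral], [dorsal]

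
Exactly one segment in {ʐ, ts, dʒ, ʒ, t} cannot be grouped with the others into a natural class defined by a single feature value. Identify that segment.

t

The remaining segments after removing /t/ share [+strident]; /t/ (voiceless alveolar stop) is [−strident]. For every other candidate removal, the leftover set fails to share any single feature value that the removed segment lacks.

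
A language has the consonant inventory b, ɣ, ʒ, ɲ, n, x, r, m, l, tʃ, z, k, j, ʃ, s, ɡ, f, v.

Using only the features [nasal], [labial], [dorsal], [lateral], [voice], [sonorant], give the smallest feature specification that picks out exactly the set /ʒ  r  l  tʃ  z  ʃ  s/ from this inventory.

[-nasal, -labial, -dorsal]

/ʒ, r, l, tʃ, z, ʃ, s/ are all [-nasal], [-labial], [-dorsal], and no other segment in the inventory matches all three values. Dropping any one of them over-generates: [-labial, -dorsal] alone would also admit /n/; [-nasal, -dorsal] alone would also admit /b, f, v/; [-nasal, -labial] alone would also admit /ɣ, x, k, j, …/. No other combination of two listed features picks out exactly this set either, so fewer than three features will not do.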